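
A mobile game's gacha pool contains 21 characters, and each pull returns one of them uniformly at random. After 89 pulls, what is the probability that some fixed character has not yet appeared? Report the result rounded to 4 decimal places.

On each pull the fixed character fails to appear with probability 20/21.
P(still missing after 89) = (20/21)^89 = 0.01301.

0.0130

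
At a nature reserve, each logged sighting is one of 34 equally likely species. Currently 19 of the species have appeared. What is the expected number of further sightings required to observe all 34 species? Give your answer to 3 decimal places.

The wait to go from k to k+1 distinct species is geometric with mean 34/(34-k).
Sum over k = 19,...,33: E = 34/15 + 34/14 + 34/13 + ... + 34/2 + 34/1 = 112.8198.

112.820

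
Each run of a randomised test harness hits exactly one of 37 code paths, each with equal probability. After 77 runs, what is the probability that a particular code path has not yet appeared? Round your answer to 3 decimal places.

0.121

On each run the fixed code path fails to appear with probability 36/37.
P(still missing after 77) = (36/37)^77 = 0.1213.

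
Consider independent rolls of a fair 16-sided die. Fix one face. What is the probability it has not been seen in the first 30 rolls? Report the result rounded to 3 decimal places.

0.144

Each roll misses the fixed face with probability (16-1)/16 = 15/16, independently.
P(still missing after 30) = (15/16)^30 = 0.1443.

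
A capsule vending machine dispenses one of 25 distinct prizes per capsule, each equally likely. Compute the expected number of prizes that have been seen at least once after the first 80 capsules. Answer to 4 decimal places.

24.0458

For each prize, P(seen in 80 capsules) = 1 - (24/25)^80 = 0.96183.
By linearity of expectation, E[distinct seen] = 25·(1 - (24/25)^80) = 24.04580.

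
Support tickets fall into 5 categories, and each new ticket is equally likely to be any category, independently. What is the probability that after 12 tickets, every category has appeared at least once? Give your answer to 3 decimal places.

0.678

By inclusion–exclusion over which categories are missing,
P(all seen) = Σ_{j=0}^{5} (-1)^j C(5,j)((5-j)/5)^12
= 1.0000 - 0.3436 + 0.0218 - 0.0002 + 0.0000 - 0.0000
= 0.6780.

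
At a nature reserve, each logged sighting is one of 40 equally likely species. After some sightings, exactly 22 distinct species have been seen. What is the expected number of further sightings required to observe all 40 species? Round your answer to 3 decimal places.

139.804

From k distinct to k+1 distinct takes on average 40/(40-k) sightings.
Sum over k = 22,...,39: E = 40/18 + 40/17 + 40/16 + ... + 40/2 + 40/1 = 139.8043.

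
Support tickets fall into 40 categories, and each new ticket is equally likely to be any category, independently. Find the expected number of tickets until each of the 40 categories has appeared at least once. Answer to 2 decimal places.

After k distinct categories have appeared, the next ticket gives a new one with probability (40-k)/40, so the expected wait for the (k+1)-th is 40/(40-k).
E[T] = 40/40 + 40/39 + 40/38 + ... + 40/2 + 40/1 = 40·H_{40}.
H_{40} = 4.279, so E[T] = 171.142.

171.14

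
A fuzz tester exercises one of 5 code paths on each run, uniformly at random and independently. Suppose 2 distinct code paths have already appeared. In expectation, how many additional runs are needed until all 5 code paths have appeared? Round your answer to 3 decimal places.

The wait to go from k to k+1 distinct code paths is geometric with mean 5/(5-k).
Sum over k = 2,...,4: E = 5/3 + 5/2 + 5/1 = 9.1667.

9.167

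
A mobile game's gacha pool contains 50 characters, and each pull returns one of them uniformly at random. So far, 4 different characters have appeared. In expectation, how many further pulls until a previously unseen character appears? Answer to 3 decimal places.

1.087

Each pull yields a new character with probability (50-4)/50 = 46/50, so the wait is geometric with mean 50/46.
E = 50/46 = 1.0870.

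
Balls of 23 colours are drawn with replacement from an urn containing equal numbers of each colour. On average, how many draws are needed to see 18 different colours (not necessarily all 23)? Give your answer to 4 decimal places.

Going from k to k+1 distinct takes a geometric number of draws with mean 23/(23-k).
Sum over k = 0,...,17: E = 23/23 + 23/22 + 23/21 + ... + 23/7 + 23/6 = 33.37204.

33.3720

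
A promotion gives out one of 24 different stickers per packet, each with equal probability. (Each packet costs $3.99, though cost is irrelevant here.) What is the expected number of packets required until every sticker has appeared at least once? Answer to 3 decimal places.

After k distinct stickers have appeared, the next packet gives a new one with probability (24-k)/24, so the expected wait for the (k+1)-th is 24/(24-k).
E[T] = 24/24 + 24/23 + 24/22 + ... + 24/2 + 24/1 = 24·H_{24}.
H_{24} = 3.7760, so E[T] = 90.6230.

90.623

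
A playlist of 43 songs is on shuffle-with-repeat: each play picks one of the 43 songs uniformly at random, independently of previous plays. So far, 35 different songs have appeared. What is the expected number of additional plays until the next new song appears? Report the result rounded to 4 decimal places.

Each play yields a new song with probability (43-35)/43 = 8/43, so the wait is geometric with mean 43/8.
E = 43/8 = 5.37500.

5.3750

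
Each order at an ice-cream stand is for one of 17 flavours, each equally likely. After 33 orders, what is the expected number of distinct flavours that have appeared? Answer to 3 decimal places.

14.701

For each flavour, P(seen in 33 orders) = 1 - (16/17)^33 = 0.8647.
By linearity of expectation, E[distinct seen] = 17·(1 - (16/17)^33) = 14.7007.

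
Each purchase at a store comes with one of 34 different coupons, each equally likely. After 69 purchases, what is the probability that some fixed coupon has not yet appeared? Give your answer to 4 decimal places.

0.1275

On each purchase the fixed coupon fails to appear with probability 33/34.
P(still missing after 69) = (33/34)^69 = 0.12747.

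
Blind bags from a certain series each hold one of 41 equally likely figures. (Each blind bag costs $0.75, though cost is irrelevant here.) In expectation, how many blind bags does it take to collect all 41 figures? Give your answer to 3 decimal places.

Split into phases: going from k distinct to k+1 distinct takes on average 41/(41-k) blind bags.
E[T] = 41/41 + 41/40 + 41/39 + ... + 41/2 + 41/1 = 41·H_{41}.
H_{41} = 4.3029, so E[T] = 176.4203.

176.420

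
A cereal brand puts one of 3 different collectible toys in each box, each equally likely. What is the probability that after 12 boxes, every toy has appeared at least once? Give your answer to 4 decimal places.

0.9769

Let A_i be the event that toy i is missing after 12 boxes. By inclusion–exclusion on the A_i,
P(all seen) = Σ_{j=0}^{3} (-1)^j C(3,j)((3-j)/3)^12
= 1.00000 - 0.02312 + 0.00001 - 0.00000
= 0.97688.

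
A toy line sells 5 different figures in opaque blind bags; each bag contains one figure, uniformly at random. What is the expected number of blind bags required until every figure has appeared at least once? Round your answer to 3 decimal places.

11.417

After k distinct figures have appeared, the next blind bag gives a new one with probability (5-k)/5, so the expected wait for the (k+1)-th is 5/(5-k).
E[T] = 5/5 + 5/4 + 5/3 + 5/2 + 5/1 = 5·H_{5}.
H_{5} = 2.2833, so E[T] = 11.4167.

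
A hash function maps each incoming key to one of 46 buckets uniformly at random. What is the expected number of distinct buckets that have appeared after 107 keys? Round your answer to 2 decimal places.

41.62

For each bucket, P(seen in 107 keys) = 1 - (45/46)^107 = 0.905.
By linearity of expectation, E[distinct seen] = 46·(1 - (45/46)^107) = 41.621.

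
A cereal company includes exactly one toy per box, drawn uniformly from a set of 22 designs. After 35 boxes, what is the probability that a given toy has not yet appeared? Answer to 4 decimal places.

0.1963

On each box the fixed toy fails to appear with probability 21/22.
P(still missing after 35) = (21/22)^35 = 0.19628.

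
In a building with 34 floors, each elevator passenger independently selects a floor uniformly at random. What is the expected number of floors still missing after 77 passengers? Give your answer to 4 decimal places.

3.4133

For each floor, P(unseen after 77) = (33/34)^77 = 0.10039.
By linearity of expectation, E[unseen] = 34·(33/34)^77 = 3.41331.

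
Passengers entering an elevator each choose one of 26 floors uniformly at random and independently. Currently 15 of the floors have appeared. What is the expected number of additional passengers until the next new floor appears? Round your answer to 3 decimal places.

The number of passengers until the next new floor is geometric with success probability 11/26, so its mean is 26/11.
E = 26/11 = 2.3636.

2.364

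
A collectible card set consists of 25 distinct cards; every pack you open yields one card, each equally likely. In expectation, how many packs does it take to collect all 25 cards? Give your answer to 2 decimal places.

The wait to go from k to k+1 distinct cards is geometric with mean 25/(25-k).
E[T] = 25/25 + 25/24 + 25/23 + ... + 25/2 + 25/1 = 25·H_{25}.
H_{25} = 3.816, so E[T] = 95.399.

95.40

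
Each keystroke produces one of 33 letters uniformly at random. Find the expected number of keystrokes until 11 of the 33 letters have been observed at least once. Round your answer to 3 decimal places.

With k distinct letters already seen, the next new one arrives after an expected 33/(33-k) keystrokes.
Sum over k = 0,...,10: E = 33/33 + 33/32 + 33/31 + ... + 33/24 + 33/23 = 13.1335.

13.134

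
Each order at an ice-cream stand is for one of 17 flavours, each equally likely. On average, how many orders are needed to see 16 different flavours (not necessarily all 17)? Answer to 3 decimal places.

Going from k to k+1 distinct takes a geometric number of orders with mean 17/(17-k).
Sum over k = 0,...,15: E = 17/17 + 17/16 + 17/15 + ... + 17/3 + 17/2 = 41.4724.

41.472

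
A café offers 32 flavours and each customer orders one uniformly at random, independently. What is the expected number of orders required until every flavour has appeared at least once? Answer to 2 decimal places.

After k distinct flavours have appeared, the next order gives a new one with probability (32-k)/32, so the expected wait for the (k+1)-th is 32/(32-k).
E[T] = 32/32 + 32/31 + 32/30 + ... + 32/2 + 32/1 = 32·H_{32}.
H_{32} = 4.058, so E[T] = 129.872.

129.87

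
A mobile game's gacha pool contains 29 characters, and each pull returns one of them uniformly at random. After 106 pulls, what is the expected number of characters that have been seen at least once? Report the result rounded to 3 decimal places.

28.297

For each character, P(seen in 106 pulls) = 1 - (28/29)^106 = 0.9758.
By linearity of expectation, E[distinct seen] = 29·(1 - (28/29)^106) = 28.2970.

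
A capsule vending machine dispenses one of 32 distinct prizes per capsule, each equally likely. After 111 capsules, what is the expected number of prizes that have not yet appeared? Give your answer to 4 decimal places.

For each prize, P(unseen after 111) = (31/32)^111 = 0.02948.
By linearity of expectation, E[unseen] = 32·(31/32)^111 = 0.94330.

0.9433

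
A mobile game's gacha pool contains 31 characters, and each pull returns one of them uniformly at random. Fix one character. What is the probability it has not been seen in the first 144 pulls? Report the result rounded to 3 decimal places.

0.009

On each pull the fixed character fails to appear with probability 30/31.
P(still missing after 144) = (30/31)^144 = 0.0089.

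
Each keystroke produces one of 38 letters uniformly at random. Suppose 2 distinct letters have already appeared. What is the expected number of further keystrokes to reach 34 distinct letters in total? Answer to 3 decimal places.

The wait to go from k to k+1 distinct letters is geometric with mean 38/(38-k).
Sum over k = 2,...,33: E = 38/36 + 38/35 + 38/34 + ... + 38/6 + 38/5 = 79.4666.

79.467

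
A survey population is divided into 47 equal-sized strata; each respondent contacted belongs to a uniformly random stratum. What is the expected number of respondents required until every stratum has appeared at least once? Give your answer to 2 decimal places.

208.58

Split into phases: going from k distinct to k+1 distinct takes on average 47/(47-k) respondents.
E[T] = 47/47 + 47/46 + 47/45 + ... + 47/2 + 47/1 = 47·H_{47}.
H_{47} = 4.438, so E[T] = 208.584.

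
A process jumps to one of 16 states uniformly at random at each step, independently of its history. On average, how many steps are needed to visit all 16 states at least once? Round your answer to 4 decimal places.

Split into phases: going from k distinct to k+1 distinct takes on average 16/(16-k) steps.
E[T] = 16/16 + 16/15 + 16/14 + ... + 16/2 + 16/1 = 16·H_{16}.
H_{16} = 3.38073, so E[T] = 54.09166.

54.0917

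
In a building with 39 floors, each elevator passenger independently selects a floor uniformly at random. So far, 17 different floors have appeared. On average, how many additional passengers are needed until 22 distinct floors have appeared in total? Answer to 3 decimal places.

9.799

With k distinct floors already seen, the next new one takes an expected 39/(39-k) passengers.
Sum over k = 17,...,21: E = 39/22 + 39/21 + 39/20 + 39/19 + 39/18 = 9.7992.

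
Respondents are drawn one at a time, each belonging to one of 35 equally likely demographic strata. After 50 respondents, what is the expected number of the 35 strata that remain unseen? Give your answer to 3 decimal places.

For each stratum, P(unseen after 50) = (34/35)^50 = 0.2347.
By linearity of expectation, E[unseen] = 35·(34/35)^50 = 8.2151.

8.215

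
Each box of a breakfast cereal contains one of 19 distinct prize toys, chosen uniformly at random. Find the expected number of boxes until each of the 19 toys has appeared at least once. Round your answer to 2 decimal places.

67.41

After k distinct toys have appeared, the next box gives a new one with probability (19-k)/19, so the expected wait for the (k+1)-th is 19/(19-k).
E[T] = 19/19 + 19/18 + 19/17 + ... + 19/2 + 19/1 = 19·H_{19}.
H_{19} = 3.548, so E[T] = 67.407.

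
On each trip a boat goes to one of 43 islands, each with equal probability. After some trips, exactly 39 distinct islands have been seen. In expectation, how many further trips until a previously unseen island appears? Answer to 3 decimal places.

10.750

Each trip yields a new island with probability (43-39)/43 = 4/43, so the wait is geometric with mean 43/4.
E = 43/4 = 10.7500.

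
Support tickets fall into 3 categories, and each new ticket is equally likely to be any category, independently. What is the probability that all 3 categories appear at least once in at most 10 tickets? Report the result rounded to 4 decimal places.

0.9480

Let A_i be the event that category i is missing after 10 tickets. By inclusion–exclusion on the A_i,
P(all seen) = Σ_{j=0}^{3} (-1)^j C(3,j)((3-j)/3)^10
= 1.00000 - 0.05202 + 0.00005 - 0.00000
= 0.94803.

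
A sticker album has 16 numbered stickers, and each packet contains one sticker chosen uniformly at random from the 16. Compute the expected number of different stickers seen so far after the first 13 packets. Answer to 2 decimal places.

9.09

For each sticker, P(seen in 13 packets) = 1 - (15/16)^13 = 0.568.
By linearity of expectation, E[distinct seen] = 16·(1 - (15/16)^13) = 9.086.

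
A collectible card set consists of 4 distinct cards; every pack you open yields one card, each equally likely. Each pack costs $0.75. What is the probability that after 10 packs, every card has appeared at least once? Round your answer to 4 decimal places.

0.7806

By inclusion–exclusion over which cards are missing,
P(all seen) = Σ_{j=0}^{4} (-1)^j C(4,j)((4-j)/4)^10
= 1.00000 - 0.22525 + 0.00586 - 0.00000 + 0.00000
= 0.78060.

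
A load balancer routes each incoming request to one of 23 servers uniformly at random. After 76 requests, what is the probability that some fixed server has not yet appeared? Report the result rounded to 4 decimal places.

0.0341

On each request the fixed server fails to appear with probability 22/23.
P(still missing after 76) = (22/23)^76 = 0.03410.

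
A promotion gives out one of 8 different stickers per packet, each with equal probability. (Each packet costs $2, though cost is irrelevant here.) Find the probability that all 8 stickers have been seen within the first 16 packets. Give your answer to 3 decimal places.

0.307

Let A_i be the event that sticker i is missing after 16 packets. By inclusion–exclusion on the A_i,
P(all seen) = Σ_{j=0}^{8} (-1)^j C(8,j)((8-j)/8)^16
= 1.0000 - 0.9445 + 0.2806 - 0.0304 + 0.0011 - 0.0000 + 0.0000 - 0.0000 + 0.0000
= 0.3068.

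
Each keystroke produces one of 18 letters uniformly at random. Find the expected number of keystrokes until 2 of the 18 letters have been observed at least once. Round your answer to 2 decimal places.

2.06

Going from k to k+1 distinct takes a geometric number of keystrokes with mean 18/(18-k).
Sum over k = 0,...,1: E = 18/18 + 18/17 = 2.059.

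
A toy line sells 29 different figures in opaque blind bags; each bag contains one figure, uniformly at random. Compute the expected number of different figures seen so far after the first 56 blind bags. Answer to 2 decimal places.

For each figure, P(seen in 56 blind bags) = 1 - (28/29)^56 = 0.860.
By linearity of expectation, E[distinct seen] = 29·(1 - (28/29)^56) = 24.936.

24.94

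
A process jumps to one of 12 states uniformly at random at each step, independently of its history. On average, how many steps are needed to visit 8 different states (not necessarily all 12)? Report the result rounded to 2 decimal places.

With k distinct states already seen, the next new one arrives after an expected 12/(12-k) steps.
Sum over k = 0,...,7: E = 12/12 + 12/11 + 12/10 + ... + 12/6 + 12/5 = 12.239.

12.24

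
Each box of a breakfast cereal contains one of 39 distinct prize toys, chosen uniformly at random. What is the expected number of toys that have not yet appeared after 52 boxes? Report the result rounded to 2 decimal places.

For each toy, P(unseen after 52) = (38/39)^52 = 0.259.
By linearity of expectation, E[unseen] = 39·(38/39)^52 = 10.103.

10.10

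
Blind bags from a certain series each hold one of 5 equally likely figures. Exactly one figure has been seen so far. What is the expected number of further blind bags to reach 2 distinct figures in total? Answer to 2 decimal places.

1.25

With k distinct figures already seen, the next new one takes an expected 5/(5-k) blind bags.
Only the k = 1 term is needed: E = 5/4 = 1.250.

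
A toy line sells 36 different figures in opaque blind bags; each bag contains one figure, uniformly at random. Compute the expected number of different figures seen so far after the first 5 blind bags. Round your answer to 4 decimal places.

For each figure, P(seen in 5 blind bags) = 1 - (35/36)^5 = 0.13138.
By linearity of expectation, E[distinct seen] = 36·(1 - (35/36)^5) = 4.72983.

4.7298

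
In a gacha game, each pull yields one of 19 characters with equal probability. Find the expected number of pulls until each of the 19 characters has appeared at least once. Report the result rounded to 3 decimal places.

Split into phases: going from k distinct to k+1 distinct takes on average 19/(19-k) pulls.
E[T] = 19/19 + 19/18 + 19/17 + ... + 19/2 + 19/1 = 19·H_{19}.
H_{19} = 3.5477, so E[T] = 67.4071.

67.407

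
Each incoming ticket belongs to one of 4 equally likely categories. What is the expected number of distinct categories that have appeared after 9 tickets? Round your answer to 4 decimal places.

For each category, P(seen in 9 tickets) = 1 - (3/4)^9 = 0.92492.
By linearity of expectation, E[distinct seen] = 4·(1 - (3/4)^9) = 3.69966.

3.6997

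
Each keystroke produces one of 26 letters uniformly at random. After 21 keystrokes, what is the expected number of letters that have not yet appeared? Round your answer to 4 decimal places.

For each letter, P(unseen after 21) = (25/26)^21 = 0.43883.
By linearity of expectation, E[unseen] = 26·(25/26)^21 = 11.40967.

11.4097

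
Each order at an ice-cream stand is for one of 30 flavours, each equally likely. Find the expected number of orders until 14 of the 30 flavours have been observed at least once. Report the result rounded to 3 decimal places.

18.428

Going from k to k+1 distinct takes a geometric number of orders with mean 30/(30-k).
Sum over k = 0,...,13: E = 30/30 + 30/29 + 30/28 + ... + 30/18 + 30/17 = 18.4277.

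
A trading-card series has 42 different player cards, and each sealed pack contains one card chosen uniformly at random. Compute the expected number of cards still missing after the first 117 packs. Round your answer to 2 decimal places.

2.50

For each card, P(unseen after 117) = (41/42)^117 = 0.060.
By linearity of expectation, E[unseen] = 42·(41/42)^117 = 2.505.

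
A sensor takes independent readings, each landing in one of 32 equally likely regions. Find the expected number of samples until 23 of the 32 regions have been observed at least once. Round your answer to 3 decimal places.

With k distinct regions already seen, the next new one arrives after an expected 32/(32-k) samples.
Sum over k = 0,...,22: E = 32/32 + 32/31 + 32/30 + ... + 32/11 + 32/10 = 39.3449.

39.345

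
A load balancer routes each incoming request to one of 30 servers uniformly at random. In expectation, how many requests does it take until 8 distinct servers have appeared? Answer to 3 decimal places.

Going from k to k+1 distinct takes a geometric number of requests with mean 30/(30-k).
Sum over k = 0,...,7: E = 30/30 + 30/29 + 30/28 + ... + 30/24 + 30/23 = 9.1252.

9.125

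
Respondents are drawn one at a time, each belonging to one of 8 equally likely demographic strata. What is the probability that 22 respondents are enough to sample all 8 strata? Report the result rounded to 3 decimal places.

0.624

By inclusion–exclusion over which strata are missing,
P(all seen) = Σ_{j=0}^{8} (-1)^j C(8,j)((8-j)/8)^22
= 1.0000 - 0.4239 + 0.0499 - 0.0018 + 0.0000 - 0.0000 + 0.0000 - 0.0000 + 0.0000
= 0.6243.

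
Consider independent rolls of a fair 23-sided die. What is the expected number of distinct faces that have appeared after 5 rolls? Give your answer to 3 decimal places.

For each face, P(seen in 5 rolls) = 1 - (22/23)^5 = 0.1993.
By linearity of expectation, E[distinct seen] = 23·(1 - (22/23)^5) = 4.5837.

4.584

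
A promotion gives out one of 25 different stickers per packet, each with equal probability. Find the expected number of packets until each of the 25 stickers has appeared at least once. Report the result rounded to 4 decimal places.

Split into phases: going from k distinct to k+1 distinct takes on average 25/(25-k) packets.
E[T] = 25/25 + 25/24 + 25/23 + ... + 25/2 + 25/1 = 25·H_{25}.
H_{25} = 3.81596, so E[T] = 95.39895.

95.3990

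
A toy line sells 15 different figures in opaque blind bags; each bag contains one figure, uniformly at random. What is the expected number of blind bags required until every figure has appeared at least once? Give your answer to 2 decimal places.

The wait to go from k to k+1 distinct figures is geometric with mean 15/(15-k).
E[T] = 15/15 + 15/14 + 15/13 + ... + 15/2 + 15/1 = 15·H_{15}.
H_{15} = 3.318, so E[T] = 49.773.

49.77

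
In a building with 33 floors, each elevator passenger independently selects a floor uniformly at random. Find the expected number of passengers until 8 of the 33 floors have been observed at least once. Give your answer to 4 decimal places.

Going from k to k+1 distinct takes a geometric number of passengers with mean 33/(33-k).
Sum over k = 0,...,7: E = 33/33 + 33/32 + 33/31 + ... + 33/27 + 33/26 = 9.00372.

9.0037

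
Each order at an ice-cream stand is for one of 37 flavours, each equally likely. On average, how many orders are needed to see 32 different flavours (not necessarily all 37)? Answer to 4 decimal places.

Going from k to k+1 distinct takes a geometric number of orders with mean 37/(37-k).
Sum over k = 0,...,31: E = 37/37 + 37/36 + 37/35 + ... + 37/7 + 37/6 = 70.97536.

70.9754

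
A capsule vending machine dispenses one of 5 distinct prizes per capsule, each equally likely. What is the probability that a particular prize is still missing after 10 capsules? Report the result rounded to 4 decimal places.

0.1074

Each capsule misses the fixed prize with probability (5-1)/5 = 4/5, independently.
P(still missing after 10) = (4/5)^10 = 0.10737.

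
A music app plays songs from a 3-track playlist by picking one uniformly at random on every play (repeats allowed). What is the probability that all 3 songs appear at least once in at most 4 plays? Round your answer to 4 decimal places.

0.4444

Let A_i be the event that song i is missing after 4 plays. By inclusion–exclusion on the A_i,
P(all seen) = Σ_{j=0}^{3} (-1)^j C(3,j)((3-j)/3)^4
= 1.00000 - 0.59259 + 0.03704 - 0.00000
= 0.44444.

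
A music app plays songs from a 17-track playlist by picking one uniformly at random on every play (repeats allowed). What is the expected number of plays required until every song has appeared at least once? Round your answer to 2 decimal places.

58.47

After k distinct songs have appeared, the next play gives a new one with probability (17-k)/17, so the expected wait for the (k+1)-th is 17/(17-k).
E[T] = 17/17 + 17/16 + 17/15 + ... + 17/2 + 17/1 = 17·H_{17}.
H_{17} = 3.440, so E[T] = 58.472.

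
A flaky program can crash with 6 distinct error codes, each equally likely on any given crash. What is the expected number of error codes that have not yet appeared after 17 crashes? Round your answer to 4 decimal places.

For each error code, P(unseen after 17) = (5/6)^17 = 0.04507.
By linearity of expectation, E[unseen] = 6·(5/6)^17 = 0.27044.

0.2704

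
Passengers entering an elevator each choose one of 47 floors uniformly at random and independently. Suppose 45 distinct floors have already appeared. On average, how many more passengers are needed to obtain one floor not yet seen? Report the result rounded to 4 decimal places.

The number of passengers until the next new floor is geometric with success probability 2/47, so its mean is 47/2.
E = 47/2 = 23.50000.

23.5000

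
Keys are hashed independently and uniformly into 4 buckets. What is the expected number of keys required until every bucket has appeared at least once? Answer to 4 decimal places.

8.3333

After k distinct buckets have appeared, the next key gives a new one with probability (4-k)/4, so the expected wait for the (k+1)-th is 4/(4-k).
E[T] = 4/4 + 4/3 + 4/2 + 4/1 = 4·H_{4}.
H_{4} = 2.08333, so E[T] = 8.33333.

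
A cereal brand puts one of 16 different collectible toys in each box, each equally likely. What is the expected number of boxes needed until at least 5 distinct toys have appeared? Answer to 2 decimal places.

Going from k to k+1 distinct takes a geometric number of boxes with mean 16/(16-k).
Sum over k = 0,...,4: E = 16/16 + 16/15 + 16/14 + 16/13 + 16/12 = 5.774.

5.77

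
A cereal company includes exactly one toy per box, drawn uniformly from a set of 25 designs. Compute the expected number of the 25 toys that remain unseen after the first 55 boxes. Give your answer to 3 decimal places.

For each toy, P(unseen after 55) = (24/25)^55 = 0.1059.
By linearity of expectation, E[unseen] = 25·(24/25)^55 = 2.6476.

2.648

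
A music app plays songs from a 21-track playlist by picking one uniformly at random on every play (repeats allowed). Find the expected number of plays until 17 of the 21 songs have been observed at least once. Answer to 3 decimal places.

32.803

With k distinct songs already seen, the next new one arrives after an expected 21/(21-k) plays.
Sum over k = 0,...,16: E = 21/21 + 21/20 + 21/19 + ... + 21/6 + 21/5 = 32.8025.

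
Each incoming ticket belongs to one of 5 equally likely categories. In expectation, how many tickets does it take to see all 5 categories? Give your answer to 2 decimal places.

11.42

After k distinct categories have appeared, the next ticket gives a new one with probability (5-k)/5, so the expected wait for the (k+1)-th is 5/(5-k).
E[T] = 5/5 + 5/4 + 5/3 + 5/2 + 5/1 = 5·H_{5}.
H_{5} = 2.283, so E[T] = 11.417.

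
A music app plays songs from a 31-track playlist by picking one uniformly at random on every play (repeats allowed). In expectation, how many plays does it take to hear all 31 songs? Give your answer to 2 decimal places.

The wait to go from k to k+1 distinct songs is geometric with mean 31/(31-k).
E[T] = 31/31 + 31/30 + 31/29 + ... + 31/2 + 31/1 = 31·H_{31}.
H_{31} = 4.027, so E[T] = 124.845.

124.84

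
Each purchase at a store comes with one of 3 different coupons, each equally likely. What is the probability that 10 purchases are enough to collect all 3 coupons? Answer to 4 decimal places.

0.9480

By inclusion–exclusion over which coupons are missing,
P(all seen) = Σ_{j=0}^{3} (-1)^j C(3,j)((3-j)/3)^10
= 1.00000 - 0.05202 + 0.00005 - 0.00000
= 0.94803.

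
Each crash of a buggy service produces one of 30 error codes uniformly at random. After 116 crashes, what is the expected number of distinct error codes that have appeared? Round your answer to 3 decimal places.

29.412

For each error code, P(seen in 116 crashes) = 1 - (29/30)^116 = 0.9804.
By linearity of expectation, E[distinct seen] = 30·(1 - (29/30)^116) = 29.4122.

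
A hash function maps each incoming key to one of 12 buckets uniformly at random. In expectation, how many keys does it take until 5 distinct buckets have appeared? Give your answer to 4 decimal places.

6.1242

With k distinct buckets already seen, the next new one arrives after an expected 12/(12-k) keys.
Sum over k = 0,...,4: E = 12/12 + 12/11 + 12/10 + 12/9 + 12/8 = 6.12424.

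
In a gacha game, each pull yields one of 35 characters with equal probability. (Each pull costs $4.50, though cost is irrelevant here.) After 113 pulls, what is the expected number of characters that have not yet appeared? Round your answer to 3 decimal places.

1.323

For each character, P(unseen after 113) = (34/35)^113 = 0.0378.
By linearity of expectation, E[unseen] = 35·(34/35)^113 = 1.3228.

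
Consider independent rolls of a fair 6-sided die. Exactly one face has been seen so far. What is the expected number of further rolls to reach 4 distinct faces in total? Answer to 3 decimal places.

4.700

From k distinct to k+1 distinct takes on average 6/(6-k) rolls.
Sum over k = 1,...,3: E = 6/5 + 6/4 + 6/3 = 4.7000.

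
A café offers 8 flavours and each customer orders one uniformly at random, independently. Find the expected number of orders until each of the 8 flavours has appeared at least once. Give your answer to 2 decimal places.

21.74

After k distinct flavours have appeared, the next order gives a new one with probability (8-k)/8, so the expected wait for the (k+1)-th is 8/(8-k).
E[T] = 8/8 + 8/7 + 8/6 + ... + 8/2 + 8/1 = 8·H_{8}.
H_{8} = 2.718, so E[T] = 21.743.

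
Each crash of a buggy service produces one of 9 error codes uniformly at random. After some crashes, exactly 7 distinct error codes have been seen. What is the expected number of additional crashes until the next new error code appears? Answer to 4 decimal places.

4.5000

Each crash yields a new error code with probability (9-7)/9 = 2/9, so the wait is geometric with mean 9/2.
E = 9/2 = 4.50000.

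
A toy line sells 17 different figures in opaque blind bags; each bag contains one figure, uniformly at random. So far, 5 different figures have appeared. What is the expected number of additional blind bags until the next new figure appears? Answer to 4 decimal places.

The number of blind bags until the next new figure is geometric with success probability 12/17, so its mean is 17/12.
E = 17/12 = 1.41667.

1.4167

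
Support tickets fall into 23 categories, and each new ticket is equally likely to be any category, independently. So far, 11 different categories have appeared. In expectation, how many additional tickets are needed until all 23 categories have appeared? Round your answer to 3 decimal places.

71.374

With k distinct categories already seen, the next new one takes an expected 23/(23-k) tickets.
Sum over k = 11,...,22: E = 23/12 + 23/11 + 23/10 + ... + 23/2 + 23/1 = 71.3738.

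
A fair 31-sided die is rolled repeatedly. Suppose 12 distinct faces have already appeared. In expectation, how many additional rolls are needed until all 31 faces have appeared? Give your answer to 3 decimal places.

With k distinct faces already seen, the next new one takes an expected 31/(31-k) rolls.
Sum over k = 12,...,30: E = 31/19 + 31/18 + 31/17 + ... + 31/2 + 31/1 = 109.9799.

109.980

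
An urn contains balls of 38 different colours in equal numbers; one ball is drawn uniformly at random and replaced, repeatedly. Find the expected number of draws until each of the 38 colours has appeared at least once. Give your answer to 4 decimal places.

Split into phases: going from k distinct to k+1 distinct takes on average 38/(38-k) draws.
E[T] = 38/38 + 38/37 + 38/36 + ... + 38/2 + 38/1 = 38·H_{38}.
H_{38} = 4.22790, so E[T] = 160.66028.

160.6603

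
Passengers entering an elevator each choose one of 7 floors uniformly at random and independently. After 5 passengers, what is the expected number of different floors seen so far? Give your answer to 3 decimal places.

For each floor, P(seen in 5 passengers) = 1 - (6/7)^5 = 0.5373.
By linearity of expectation, E[distinct seen] = 7·(1 - (6/7)^5) = 3.7613.

3.761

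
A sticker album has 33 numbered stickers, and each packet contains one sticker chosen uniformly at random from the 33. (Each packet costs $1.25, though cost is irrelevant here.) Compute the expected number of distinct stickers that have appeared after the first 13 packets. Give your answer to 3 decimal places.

For each sticker, P(seen in 13 packets) = 1 - (32/33)^13 = 0.3297.
By linearity of expectation, E[distinct seen] = 33·(1 - (32/33)^13) = 10.8801.

10.880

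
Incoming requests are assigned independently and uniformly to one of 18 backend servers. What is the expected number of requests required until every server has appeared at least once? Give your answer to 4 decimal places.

Split into phases: going from k distinct to k+1 distinct takes on average 18/(18-k) requests.
E[T] = 18/18 + 18/17 + 18/16 + ... + 18/2 + 18/1 = 18·H_{18}.
H_{18} = 3.49511, so E[T] = 62.91195.

62.9119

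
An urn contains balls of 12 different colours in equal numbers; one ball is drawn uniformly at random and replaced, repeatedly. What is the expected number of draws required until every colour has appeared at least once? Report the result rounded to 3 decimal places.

37.239

The wait to go from k to k+1 distinct colours is geometric with mean 12/(12-k).
E[T] = 12/12 + 12/11 + 12/10 + ... + 12/2 + 12/1 = 12·H_{12}.
H_{12} = 3.1032, so E[T] = 37.2385.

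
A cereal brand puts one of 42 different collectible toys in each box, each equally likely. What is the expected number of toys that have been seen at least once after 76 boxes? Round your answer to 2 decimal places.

For each toy, P(seen in 76 boxes) = 1 - (41/42)^76 = 0.840.
By linearity of expectation, E[distinct seen] = 42·(1 - (41/42)^76) = 35.272.

35.27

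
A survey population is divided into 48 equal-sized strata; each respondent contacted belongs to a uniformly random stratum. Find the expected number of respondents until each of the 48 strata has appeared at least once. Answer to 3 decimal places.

After k distinct strata have appeared, the next respondent gives a new one with probability (48-k)/48, so the expected wait for the (k+1)-th is 48/(48-k).
E[T] = 48/48 + 48/47 + 48/46 + ... + 48/2 + 48/1 = 48·H_{48}.
H_{48} = 4.4588, so E[T] = 214.0223.

214.022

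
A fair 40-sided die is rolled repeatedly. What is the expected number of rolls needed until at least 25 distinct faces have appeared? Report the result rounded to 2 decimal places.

With k distinct faces already seen, the next new one arrives after an expected 40/(40-k) rolls.
Sum over k = 0,...,24: E = 40/40 + 40/39 + 40/38 + ... + 40/17 + 40/16 = 38.413.

38.41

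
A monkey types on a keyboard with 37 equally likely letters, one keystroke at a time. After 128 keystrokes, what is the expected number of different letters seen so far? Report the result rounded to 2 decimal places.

35.89

For each letter, P(seen in 128 keystrokes) = 1 - (36/37)^128 = 0.970.
By linearity of expectation, E[distinct seen] = 37·(1 - (36/37)^128) = 35.891.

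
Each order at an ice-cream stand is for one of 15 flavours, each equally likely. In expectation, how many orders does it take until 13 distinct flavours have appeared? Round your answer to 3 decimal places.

Going from k to k+1 distinct takes a geometric number of orders with mean 15/(15-k).
Sum over k = 0,...,12: E = 15/15 + 15/14 + 15/13 + ... + 15/4 + 15/3 = 27.2734.

27.273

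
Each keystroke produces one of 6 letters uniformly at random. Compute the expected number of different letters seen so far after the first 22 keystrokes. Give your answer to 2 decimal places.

5.89

For each letter, P(seen in 22 keystrokes) = 1 - (5/6)^22 = 0.982.
By linearity of expectation, E[distinct seen] = 6·(1 - (5/6)^22) = 5.891.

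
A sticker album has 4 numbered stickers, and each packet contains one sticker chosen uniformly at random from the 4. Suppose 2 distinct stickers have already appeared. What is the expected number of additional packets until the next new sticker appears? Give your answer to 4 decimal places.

Each packet yields a new sticker with probability (4-2)/4 = 2/4, so the wait is geometric with mean 4/2.
E = 4/2 = 2.00000.

2.0000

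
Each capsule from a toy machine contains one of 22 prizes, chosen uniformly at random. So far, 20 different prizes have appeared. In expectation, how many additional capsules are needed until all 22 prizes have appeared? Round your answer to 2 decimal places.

From k distinct to k+1 distinct takes on average 22/(22-k) capsules.
Sum over k = 20,...,21: E = 22/2 + 22/1 = 33.000.

33.00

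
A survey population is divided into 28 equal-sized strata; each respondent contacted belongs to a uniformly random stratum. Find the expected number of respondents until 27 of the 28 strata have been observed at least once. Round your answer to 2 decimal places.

81.96

Going from k to k+1 distinct takes a geometric number of respondents with mean 28/(28-k).
Sum over k = 0,...,26: E = 28/28 + 28/27 + 28/26 + ... + 28/3 + 28/2 = 81.961.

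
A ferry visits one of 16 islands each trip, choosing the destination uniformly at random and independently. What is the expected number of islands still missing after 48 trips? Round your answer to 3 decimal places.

0.722

For each island, P(unseen after 48) = (15/16)^48 = 0.0451.
By linearity of expectation, E[unseen] = 16·(15/16)^48 = 0.7223.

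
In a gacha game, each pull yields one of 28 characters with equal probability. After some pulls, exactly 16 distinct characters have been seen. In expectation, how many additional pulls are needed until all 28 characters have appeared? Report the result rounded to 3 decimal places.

The wait to go from k to k+1 distinct characters is geometric with mean 28/(28-k).
Sum over k = 16,...,27: E = 28/12 + 28/11 + 28/10 + ... + 28/2 + 28/1 = 86.8899.

86.890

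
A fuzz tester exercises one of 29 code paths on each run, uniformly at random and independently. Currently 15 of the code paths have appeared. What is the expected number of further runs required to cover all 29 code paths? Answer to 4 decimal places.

From k distinct to k+1 distinct takes on average 29/(29-k) runs.
Sum over k = 15,...,28: E = 29/14 + 29/13 + 29/12 + ... + 29/2 + 29/1 = 94.29531.

94.2953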